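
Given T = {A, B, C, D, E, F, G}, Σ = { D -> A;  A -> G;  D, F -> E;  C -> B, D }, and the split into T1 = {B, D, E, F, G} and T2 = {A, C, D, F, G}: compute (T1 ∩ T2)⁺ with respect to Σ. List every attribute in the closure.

T1 ∩ T2 = {D, F, G}.
D → A applies, adding A
D, F → E applies, adding E
Closure: {A, D, E, F, G}.

A, D, E, F, G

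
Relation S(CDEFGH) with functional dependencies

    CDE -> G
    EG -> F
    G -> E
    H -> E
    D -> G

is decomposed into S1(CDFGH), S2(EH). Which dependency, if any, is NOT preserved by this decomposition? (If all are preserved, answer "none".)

Check G → E: no single fragment contains all of {EG}, and the restricted closure of {G} across the fragments never reaches {E}.
CDE → G is preserved.
EG → F is preserved.
H → E is preserved.
D → G is preserved.

G -> E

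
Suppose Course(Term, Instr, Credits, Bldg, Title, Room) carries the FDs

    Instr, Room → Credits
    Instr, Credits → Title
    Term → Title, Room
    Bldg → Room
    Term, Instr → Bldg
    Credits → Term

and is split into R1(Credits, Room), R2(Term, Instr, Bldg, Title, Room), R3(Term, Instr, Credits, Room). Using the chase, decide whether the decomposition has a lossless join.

Chase test. Columns are Term, Instr, Credits, Bldg, Title, Room; row i has aⱼ where attribute j ∈ Ri, else bᵢⱼ.
Initial tableau (one row per fragment):
  row 1: b11 b12 a3 b14 b15 a6
  row 2: a1 a2 b23 a4 a5 a6
  row 3: a1 a2 a3 b34 b35 a6
Rows 2 and 3 agree on Instr, Room; apply Instr, Room→Credits and equate their Credits entries.
Rows 2 and 3 agree on Instr, Credits; apply Instr, Credits→Title and equate their Title entries.
Rows 2 and 3 agree on Term, Instr; apply Term, Instr→Bldg and equate their Bldg entries.
Rows 1 and 2 agree on Credits; apply Credits→Term and equate their Term entries.
Rows 1 and 2 agree on Term; apply Term→Title, Room and equate their Title, Room entries.
Row 2 is now all distinguished symbols — the join is lossless.

Yes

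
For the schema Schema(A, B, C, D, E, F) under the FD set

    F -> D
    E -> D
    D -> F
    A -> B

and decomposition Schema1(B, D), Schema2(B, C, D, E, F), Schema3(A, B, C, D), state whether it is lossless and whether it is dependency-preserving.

Lossless test (chase): Rows 1 and 2 agree on D; apply D→F and equate their F entries. Rows 1 and 3 agree on D; apply D→F and equate their F entries. No row becomes fully distinguished — the join is lossy.
Dependency preservation: every FD's attributes lie within a single fragment, so each can be enforced locally — preserved.

lossy but dependency-preserving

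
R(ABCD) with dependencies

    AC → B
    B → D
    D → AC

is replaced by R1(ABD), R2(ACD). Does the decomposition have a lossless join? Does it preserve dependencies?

lossless and dependency-preserving

Lossless test: (AD)⁺ = {ABCD}, which contains all of one fragment — lossless.
Dependency preservation: AC → B is not contained in any single fragment, but the restricted closure of its left-hand side across the fragments still reaches the right-hand side; the remaining FDs each lie inside some fragment. All dependencies are preserved.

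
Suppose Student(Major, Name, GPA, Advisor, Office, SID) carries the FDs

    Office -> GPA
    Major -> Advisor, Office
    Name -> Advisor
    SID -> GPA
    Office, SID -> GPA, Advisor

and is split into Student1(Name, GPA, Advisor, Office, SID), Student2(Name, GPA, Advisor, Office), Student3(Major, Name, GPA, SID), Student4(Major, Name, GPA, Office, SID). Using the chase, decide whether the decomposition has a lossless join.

Chase test. Columns are Major, Name, GPA, Advisor, Office, SID; row i has aⱼ where attribute j ∈ Studenti, else bᵢⱼ.
Initial tableau (one row per fragment):
  row 1: b11 a2 a3 a4 a5 a6
  row 2: b21 a2 a3 a4 a5 b26
  row 3: a1 a2 a3 b34 b35 a6
  row 4: a1 a2 a3 b44 a5 a6
Rows 3 and 4 agree on Major; apply Major→Advisor, Office and equate their Advisor, Office entries.
Rows 1 and 3 agree on Name; apply Name→Advisor and equate their Advisor entries.
Row 3 is now all distinguished symbols — the join is lossless.

Yes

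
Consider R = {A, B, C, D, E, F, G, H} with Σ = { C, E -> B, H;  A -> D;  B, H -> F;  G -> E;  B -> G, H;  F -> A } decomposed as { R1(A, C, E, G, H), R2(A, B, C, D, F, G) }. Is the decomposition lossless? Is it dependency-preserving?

lossless but not dependency-preserving

Lossless test: (A, C, G)⁺ = {A, B, C, D, E, F, G, H}, which contains all of one fragment — lossless.
Dependency preservation: the restricted closure of {B} across the fragments never reaches {G, H}, so B → G, H cannot be enforced without a join — not preserved.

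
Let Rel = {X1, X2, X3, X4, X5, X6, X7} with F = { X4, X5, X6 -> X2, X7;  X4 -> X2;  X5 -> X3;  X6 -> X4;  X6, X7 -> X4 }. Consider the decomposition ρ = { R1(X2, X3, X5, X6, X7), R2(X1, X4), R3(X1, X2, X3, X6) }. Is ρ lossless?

Chase test. Columns are X1, X2, X3, X4, X5, X6, X7; row i has aⱼ where attribute j ∈ Ri, else bᵢⱼ.
Initial tableau (one row per fragment):
  row 1: b11 a2 a3 b14 a5 a6 a7
  row 2: a1 b22 b23 a4 b25 b26 b27
  row 3: a1 a2 a3 b34 b35 a6 b37
Rows 1 and 3 agree on X6; apply X6→X4 and equate their X4 entries.
No row becomes fully distinguished — the join is lossy.

No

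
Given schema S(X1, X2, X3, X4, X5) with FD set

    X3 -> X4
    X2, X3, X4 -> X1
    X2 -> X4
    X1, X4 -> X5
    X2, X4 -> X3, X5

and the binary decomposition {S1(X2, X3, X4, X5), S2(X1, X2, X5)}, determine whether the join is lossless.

Yes

Common attributes: S1 ∩ S2 = {X2, X5}.
Closure of {X2, X5}: X2 → X4 applies, adding X4; X2, X4 → X3, X5 applies, adding X3; X2, X3, X4 → X1 applies, adding X1. So (X2, X5)⁺ = {X1, X2, X3, X4, X5}.
This closure contains every attribute of S1, so S1 ∩ S2 → S1. The join is lossless.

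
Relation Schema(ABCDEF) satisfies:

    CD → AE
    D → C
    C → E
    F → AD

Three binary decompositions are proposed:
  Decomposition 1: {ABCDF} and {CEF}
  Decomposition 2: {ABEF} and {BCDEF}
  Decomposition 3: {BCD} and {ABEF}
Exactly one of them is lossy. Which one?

Decomposition 3

Decomposition 1: common = {CF}, closure = {ACDEF} → lossless.
Decomposition 2: common = {BEF}, closure = {ABCDEF} → lossless.
Decomposition 3: common = {B}, closure = {B} → lossy.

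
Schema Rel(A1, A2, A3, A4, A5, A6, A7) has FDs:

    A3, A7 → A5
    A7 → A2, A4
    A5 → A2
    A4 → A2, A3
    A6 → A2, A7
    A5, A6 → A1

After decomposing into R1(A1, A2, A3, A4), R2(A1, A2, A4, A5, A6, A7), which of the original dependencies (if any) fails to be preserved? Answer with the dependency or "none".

none

A3, A7 → A5: restricted closure across fragments reaches A5.
A7 → A2, A4 lies within R2.
A5 → A2 lies within R2.
A4 → A2, A3 lies within R1.
A6 → A2, A7 lies within R2.
A5, A6 → A1 lies within R2.
Every dependency is enforceable on the fragments, so the decomposition is dependency-preserving.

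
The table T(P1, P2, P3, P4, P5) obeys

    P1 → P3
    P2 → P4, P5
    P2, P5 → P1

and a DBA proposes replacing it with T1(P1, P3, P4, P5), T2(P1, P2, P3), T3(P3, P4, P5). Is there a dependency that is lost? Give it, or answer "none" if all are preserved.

Check P2 → P4, P5: no single fragment contains all of {P2, P4, P5}, and the restricted closure of {P2} across the fragments never reaches {P4, P5}.
P1 → P3 is preserved.
P2, P5 → P1 is preserved.

P2 → P4, P5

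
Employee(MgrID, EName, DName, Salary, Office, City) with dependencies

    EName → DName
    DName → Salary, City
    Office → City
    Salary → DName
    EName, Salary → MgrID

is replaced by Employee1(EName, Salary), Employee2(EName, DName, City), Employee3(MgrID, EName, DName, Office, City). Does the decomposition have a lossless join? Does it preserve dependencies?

lossless but not dependency-preserving

Lossless test (chase): Rows 1 and 2 agree on EName; apply EName→DName and equate their DName entries. Rows 1 and 2 agree on DName; apply DName→Salary, City and equate their Salary, City entries. Rows 1 and 3 agree on DName; apply DName→Salary, City and equate their Salary, City entries. Rows 1 and 2 agree on EName, Salary; apply EName, Salary→MgrID and equate their MgrID entries. Rows 1 and 3 agree on EName, Salary; apply EName, Salary→MgrID and equate their MgrID entries. Row 3 is now all distinguished symbols — the join is lossless.
Dependency preservation: the restricted closure of {DName} across the fragments never reaches {Salary, City}, so DName → Salary, City cannot be enforced without a join — not preserved.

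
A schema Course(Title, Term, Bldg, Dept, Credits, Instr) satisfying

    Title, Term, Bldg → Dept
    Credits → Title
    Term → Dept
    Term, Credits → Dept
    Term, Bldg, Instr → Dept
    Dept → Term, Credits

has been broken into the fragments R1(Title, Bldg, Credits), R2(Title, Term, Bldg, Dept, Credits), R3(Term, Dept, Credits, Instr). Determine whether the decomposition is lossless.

Chase test. Columns are Title, Term, Bldg, Dept, Credits, Instr; row i has aⱼ where attribute j ∈ Ri, else bᵢⱼ.
Initial tableau (one row per fragment):
  row 1: a1 b12 a3 b14 a5 b16
  row 2: a1 a2 a3 a4 a5 b26
  row 3: b31 a2 b33 a4 a5 a6
Rows 1 and 3 agree on Credits; apply Credits→Title and equate their Title entries.
No row becomes fully distinguished — the join is lossy.

No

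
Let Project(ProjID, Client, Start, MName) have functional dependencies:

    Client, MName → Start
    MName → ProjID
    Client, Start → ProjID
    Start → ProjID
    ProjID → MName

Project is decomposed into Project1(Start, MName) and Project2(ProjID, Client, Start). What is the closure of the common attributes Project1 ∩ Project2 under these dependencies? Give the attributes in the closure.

ProjID, Start, MName

Project1 ∩ Project2 = {Start}.
Start → ProjID applies, adding ProjID
ProjID → MName applies, adding MName
Closure: {ProjID, Start, MName}.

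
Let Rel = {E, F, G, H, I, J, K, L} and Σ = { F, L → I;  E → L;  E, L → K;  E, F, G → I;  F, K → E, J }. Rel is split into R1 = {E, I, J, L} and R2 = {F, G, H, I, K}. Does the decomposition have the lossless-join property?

Common attributes: R1 ∩ R2 = {I}.
No dependency enlarges {I}, so (I)⁺ = {I}.
The closure contains neither all of R1 = {E, I, J, L} nor all of R2 = {F, G, H, I, K}, so the common attributes are not a superkey of either fragment. The join is lossy.

No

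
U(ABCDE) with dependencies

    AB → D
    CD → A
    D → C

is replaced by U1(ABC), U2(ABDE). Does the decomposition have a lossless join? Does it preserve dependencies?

Lossless test: (AB)⁺ = {ABCD}, which contains all of one fragment — lossless.
Dependency preservation: the restricted closure of {D} across the fragments never reaches {C}, so D → C cannot be enforced without a join — not preserved.

lossless but not dependency-preserving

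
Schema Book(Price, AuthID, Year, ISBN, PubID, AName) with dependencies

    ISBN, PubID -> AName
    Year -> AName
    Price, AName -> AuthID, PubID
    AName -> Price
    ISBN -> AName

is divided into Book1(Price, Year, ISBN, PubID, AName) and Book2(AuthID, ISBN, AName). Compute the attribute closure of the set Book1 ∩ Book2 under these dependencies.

Price, AuthID, ISBN, PubID, AName

Book1 ∩ Book2 = {ISBN, AName}.
AName → Price applies, adding Price
Price, AName → AuthID, PubID applies, adding AuthID, PubID
Closure: {Price, AuthID, ISBN, PubID, AName}.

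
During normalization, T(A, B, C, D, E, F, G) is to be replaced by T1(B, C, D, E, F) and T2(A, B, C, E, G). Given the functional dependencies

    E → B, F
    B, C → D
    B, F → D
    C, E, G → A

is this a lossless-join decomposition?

Yes

Common attributes: T1 ∩ T2 = {B, C, E}.
Closure of {B, C, E}: E → B, F applies, adding F; B, C → D applies, adding D. So (B, C, E)⁺ = {B, C, D, E, F}.
This closure contains every attribute of T1, so T1 ∩ T2 → T1. The join is lossless.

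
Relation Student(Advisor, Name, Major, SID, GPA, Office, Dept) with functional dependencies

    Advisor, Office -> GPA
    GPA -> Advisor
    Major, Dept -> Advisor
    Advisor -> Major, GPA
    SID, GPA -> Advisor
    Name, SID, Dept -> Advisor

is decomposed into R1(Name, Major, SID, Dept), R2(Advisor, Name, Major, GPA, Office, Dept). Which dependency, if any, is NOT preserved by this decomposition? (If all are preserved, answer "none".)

none

Advisor, Office → GPA lies within R2.
GPA → Advisor lies within R2.
Major, Dept → Advisor lies within R2.
Advisor → Major, GPA lies within R2.
SID, GPA → Advisor: restricted closure across fragments reaches Advisor.
Name, SID, Dept → Advisor: restricted closure across fragments reaches Advisor.
Every dependency is enforceable on the fragments, so the decomposition is dependency-preserving.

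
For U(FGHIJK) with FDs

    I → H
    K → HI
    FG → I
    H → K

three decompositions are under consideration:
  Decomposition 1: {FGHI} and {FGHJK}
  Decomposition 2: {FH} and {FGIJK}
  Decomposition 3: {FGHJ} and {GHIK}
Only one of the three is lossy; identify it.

Decomposition 1: common = {FGH}, closure = {FGHIK} → lossless.
Decomposition 2: common = {F}, closure = {F} → lossy.
Decomposition 3: common = {GH}, closure = {GHIK} → lossless.

Decomposition 2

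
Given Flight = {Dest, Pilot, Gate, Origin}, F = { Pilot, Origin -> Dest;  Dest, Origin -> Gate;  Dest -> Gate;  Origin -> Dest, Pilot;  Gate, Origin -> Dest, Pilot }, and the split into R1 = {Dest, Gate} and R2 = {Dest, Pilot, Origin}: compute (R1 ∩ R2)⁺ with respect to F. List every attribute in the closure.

Dest, Gate

R1 ∩ R2 = {Dest}.
Dest → Gate applies, adding Gate
Closure: {Dest, Gate}.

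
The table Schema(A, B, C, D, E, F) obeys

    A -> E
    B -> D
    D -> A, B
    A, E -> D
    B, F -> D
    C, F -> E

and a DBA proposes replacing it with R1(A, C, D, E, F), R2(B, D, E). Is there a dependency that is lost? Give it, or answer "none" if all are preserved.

none

A → E lies within R1.
B → D lies within R2.
D → A, B: restricted closure across fragments reaches A, B.
A, E → D lies within R1.
B, F → D: restricted closure across fragments reaches D.
C, F → E lies within R1.
Every dependency is enforceable on the fragments, so the decomposition is dependency-preserving.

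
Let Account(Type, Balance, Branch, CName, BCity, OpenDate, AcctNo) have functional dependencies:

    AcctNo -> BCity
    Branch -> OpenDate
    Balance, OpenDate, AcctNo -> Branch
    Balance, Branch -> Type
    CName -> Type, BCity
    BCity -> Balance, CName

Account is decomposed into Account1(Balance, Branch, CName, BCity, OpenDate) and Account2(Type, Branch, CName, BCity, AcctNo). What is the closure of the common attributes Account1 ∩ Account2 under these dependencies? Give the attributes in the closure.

Account1 ∩ Account2 = {Branch, CName, BCity}.
Branch → OpenDate applies, adding OpenDate
CName → Type, BCity applies, adding Type
BCity → Balance, CName applies, adding Balance
Closure: {Type, Balance, Branch, CName, BCity, OpenDate}.

Type, Balance, Branch, CName, BCity, OpenDate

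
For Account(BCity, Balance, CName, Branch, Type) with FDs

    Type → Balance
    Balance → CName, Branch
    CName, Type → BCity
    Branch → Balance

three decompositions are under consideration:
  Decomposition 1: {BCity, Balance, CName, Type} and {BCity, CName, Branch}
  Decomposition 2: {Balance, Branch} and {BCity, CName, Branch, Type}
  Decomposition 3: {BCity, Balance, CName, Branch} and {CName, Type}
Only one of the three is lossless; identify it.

Decomposition 1: common = {BCity, CName}, closure = {BCity, CName} → lossy.
Decomposition 2: common = {Branch}, closure = {Balance, CName, Branch} → lossless.
Decomposition 3: common = {CName}, closure = {CName} → lossy.

Decomposition 2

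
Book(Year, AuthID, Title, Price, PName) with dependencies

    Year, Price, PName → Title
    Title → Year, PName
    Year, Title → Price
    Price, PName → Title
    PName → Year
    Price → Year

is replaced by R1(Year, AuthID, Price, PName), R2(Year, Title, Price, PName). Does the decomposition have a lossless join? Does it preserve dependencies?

lossless and dependency-preserving

Lossless test: (Year, Price, PName)⁺ = {Year, Title, Price, PName}, which contains all of one fragment — lossless.
Dependency preservation: every FD's attributes lie within a single fragment, so each can be enforced locally — preserved.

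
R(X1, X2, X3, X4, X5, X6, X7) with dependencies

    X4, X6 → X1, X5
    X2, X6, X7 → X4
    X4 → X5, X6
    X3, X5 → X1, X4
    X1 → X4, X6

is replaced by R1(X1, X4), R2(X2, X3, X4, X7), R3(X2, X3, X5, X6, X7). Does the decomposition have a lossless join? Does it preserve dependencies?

Lossless test (chase): Rows 1 and 2 agree on X4; apply X4→X5, X6 and equate their X5, X6 entries. Rows 1 and 2 agree on X4, X6; apply X4, X6→X1, X5 and equate their X1, X5 entries. No row becomes fully distinguished — the join is lossy.
Dependency preservation: the restricted closure of {X4, X6} across the fragments never reaches {X1, X5}, so X4, X6 → X1, X5 cannot be enforced without a join — not preserved.

lossy and not dependency-preserving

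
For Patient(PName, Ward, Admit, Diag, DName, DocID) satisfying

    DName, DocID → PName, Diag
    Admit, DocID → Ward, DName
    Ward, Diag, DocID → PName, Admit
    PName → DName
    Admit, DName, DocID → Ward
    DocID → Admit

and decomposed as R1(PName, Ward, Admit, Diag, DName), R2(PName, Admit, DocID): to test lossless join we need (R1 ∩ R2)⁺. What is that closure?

R1 ∩ R2 = {PName, Admit}.
PName → DName applies, adding DName
Closure: {PName, Admit, DName}.

PName, Admit, DName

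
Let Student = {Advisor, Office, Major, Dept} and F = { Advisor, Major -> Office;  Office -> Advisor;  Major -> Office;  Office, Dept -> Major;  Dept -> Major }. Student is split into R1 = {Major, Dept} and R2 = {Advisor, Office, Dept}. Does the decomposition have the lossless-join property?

Yes

Common attributes: R1 ∩ R2 = {Dept}.
Closure of {Dept}: Dept → Major applies, adding Major; Major → Office applies, adding Office; Office → Advisor applies, adding Advisor. So (Dept)⁺ = {Advisor, Office, Major, Dept}.
This closure contains every attribute of R1, so R1 ∩ R2 → R1. The join is lossless.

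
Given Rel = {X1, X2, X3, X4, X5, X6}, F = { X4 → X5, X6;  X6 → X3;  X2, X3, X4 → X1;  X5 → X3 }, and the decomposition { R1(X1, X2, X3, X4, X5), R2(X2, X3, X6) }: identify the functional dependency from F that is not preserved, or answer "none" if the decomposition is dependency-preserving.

X4 → X5, X6

Check X4 → X5, X6: no single fragment contains all of {X4, X5, X6}, and the restricted closure of {X4} across the fragments never reaches {X5, X6}.
X6 → X3 is preserved.
X2, X3, X4 → X1 is preserved.
X5 → X3 is preserved.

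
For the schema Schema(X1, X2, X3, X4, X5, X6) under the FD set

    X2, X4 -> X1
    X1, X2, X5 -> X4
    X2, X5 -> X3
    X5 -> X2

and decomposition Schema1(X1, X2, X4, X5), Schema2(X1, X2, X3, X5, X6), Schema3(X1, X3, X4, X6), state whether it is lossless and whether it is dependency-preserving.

lossless and dependency-preserving

Lossless test (chase): Rows 1 and 2 agree on X1, X2, X5; apply X1, X2, X5→X4 and equate their X4 entries. Rows 1 and 2 agree on X2, X5; apply X2, X5→X3 and equate their X3 entries. Row 2 is now all distinguished symbols — the join is lossless.
Dependency preservation: every FD's attributes lie within a single fragment, so each can be enforced locally — preserved.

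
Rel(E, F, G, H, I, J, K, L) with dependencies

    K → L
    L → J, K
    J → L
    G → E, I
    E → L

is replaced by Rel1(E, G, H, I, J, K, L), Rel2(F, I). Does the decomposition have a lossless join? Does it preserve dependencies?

lossy but dependency-preserving

Lossless test: (I)⁺ = {I}, which is a superkey of neither fragment — lossy.
Dependency preservation: every FD's attributes lie within a single fragment, so each can be enforced locally — preserved.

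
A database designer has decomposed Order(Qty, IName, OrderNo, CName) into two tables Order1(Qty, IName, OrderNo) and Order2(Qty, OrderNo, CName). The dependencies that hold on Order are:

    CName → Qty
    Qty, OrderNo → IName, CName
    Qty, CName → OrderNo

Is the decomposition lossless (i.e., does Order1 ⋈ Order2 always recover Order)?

Common attributes: Order1 ∩ Order2 = {Qty, OrderNo}.
Closure of {Qty, OrderNo}: Qty, OrderNo → IName, CName applies, adding IName, CName. So (Qty, OrderNo)⁺ = {Qty, IName, OrderNo, CName}.
This closure contains every attribute of Order1, so Order1 ∩ Order2 → Order1. The join is lossless.

Yes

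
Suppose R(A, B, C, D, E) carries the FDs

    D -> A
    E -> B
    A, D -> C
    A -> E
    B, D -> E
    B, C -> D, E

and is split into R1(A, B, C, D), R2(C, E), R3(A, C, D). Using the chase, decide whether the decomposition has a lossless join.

Chase test. Columns are A, B, C, D, E; row i has aⱼ where attribute j ∈ Ri, else bᵢⱼ.
Initial tableau (one row per fragment):
  row 1: a1 a2 a3 a4 b15
  row 2: b21 b22 a3 b24 a5
  row 3: a1 b32 a3 a4 b35
Rows 1 and 3 agree on A; apply A→E and equate their E entries.
Rows 1 and 3 agree on E; apply E→B and equate their B entries.
No row becomes fully distinguished — the join is lossy.

No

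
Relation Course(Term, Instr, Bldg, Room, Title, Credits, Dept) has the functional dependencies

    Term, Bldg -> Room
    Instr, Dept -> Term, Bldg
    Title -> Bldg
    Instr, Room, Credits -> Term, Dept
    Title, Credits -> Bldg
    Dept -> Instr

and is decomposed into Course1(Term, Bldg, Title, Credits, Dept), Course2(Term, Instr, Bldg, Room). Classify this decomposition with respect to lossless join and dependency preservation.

lossy and not dependency-preserving

Lossless test: (Term, Bldg)⁺ = {Term, Bldg, Room}, which is a superkey of neither fragment — lossy.
Dependency preservation: the restricted closure of {Instr, Room, Credits} across the fragments never reaches {Term, Dept}, so Instr, Room, Credits → Term, Dept cannot be enforced without a join — not preserved.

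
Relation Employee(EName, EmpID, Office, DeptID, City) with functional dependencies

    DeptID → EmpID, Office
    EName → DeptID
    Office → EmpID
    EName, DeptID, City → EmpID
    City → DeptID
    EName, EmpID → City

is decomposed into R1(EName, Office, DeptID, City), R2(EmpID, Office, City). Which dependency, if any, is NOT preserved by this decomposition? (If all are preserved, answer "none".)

DeptID → EmpID, Office: restricted closure across fragments reaches EmpID, Office.
EName → DeptID lies within R1.
Office → EmpID lies within R2.
EName, DeptID, City → EmpID: restricted closure across fragments reaches EmpID.
City → DeptID lies within R1.
EName, EmpID → City: restricted closure across fragments reaches City.
Every dependency is enforceable on the fragments, so the decomposition is dependency-preserving.

none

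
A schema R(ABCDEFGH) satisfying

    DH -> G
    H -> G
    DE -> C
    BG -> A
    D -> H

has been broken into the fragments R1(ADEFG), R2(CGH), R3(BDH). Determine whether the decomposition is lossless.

No

Chase test. Columns are ABCDEFGH; row i has aⱼ where attribute j ∈ Ri, else bᵢⱼ.
Initial tableau (one row per fragment):
  row 1: a1 b12 b13 a4 a5 a6 a7 b18
  row 2: b21 b22 a3 b24 b25 b26 a7 a8
  row 3: b31 a2 b33 a4 b35 b36 b37 a8
Rows 2 and 3 agree on H; apply H→G and equate their G entries.
Rows 1 and 3 agree on D; apply D→H and equate their H entries.
No row becomes fully distinguished — the join is lossy.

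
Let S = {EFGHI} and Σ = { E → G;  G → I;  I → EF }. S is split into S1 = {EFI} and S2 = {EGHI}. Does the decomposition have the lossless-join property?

Yes

Common attributes: S1 ∩ S2 = {EI}.
Closure of {EI}: E → G applies, adding G; I → EF applies, adding F. So (EI)⁺ = {EFGI}.
This closure contains every attribute of S1, so S1 ∩ S2 → S1. The join is lossless.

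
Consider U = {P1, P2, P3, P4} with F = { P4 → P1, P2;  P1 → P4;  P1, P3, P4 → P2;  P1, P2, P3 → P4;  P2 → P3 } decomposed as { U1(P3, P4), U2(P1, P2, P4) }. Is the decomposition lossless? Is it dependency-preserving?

Lossless test: (P4)⁺ = {P1, P2, P3, P4}, which contains all of one fragment — lossless.
Dependency preservation: the restricted closure of {P2} across the fragments never reaches {P3}, so P2 → P3 cannot be enforced without a join — not preserved.

lossless but not dependency-preserving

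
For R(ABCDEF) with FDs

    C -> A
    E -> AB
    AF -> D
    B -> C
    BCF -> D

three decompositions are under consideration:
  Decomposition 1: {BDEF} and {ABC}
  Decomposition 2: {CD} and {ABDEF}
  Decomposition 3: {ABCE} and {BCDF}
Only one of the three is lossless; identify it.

Decomposition 1: common = {B}, closure = {ABC} → lossless.
Decomposition 2: common = {D}, closure = {D} → lossy.
Decomposition 3: common = {BC}, closure = {ABC} → lossy.

Decomposition 1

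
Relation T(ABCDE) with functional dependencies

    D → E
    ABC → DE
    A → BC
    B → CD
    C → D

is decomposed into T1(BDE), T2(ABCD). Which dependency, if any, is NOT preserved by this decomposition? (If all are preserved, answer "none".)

none

D → E lies within T1.
ABC → DE: restricted closure across fragments reaches DE.
A → BC lies within T2.
B → CD lies within T2.
C → D lies within T2.
Every dependency is enforceable on the fragments, so the decomposition is dependency-preserving.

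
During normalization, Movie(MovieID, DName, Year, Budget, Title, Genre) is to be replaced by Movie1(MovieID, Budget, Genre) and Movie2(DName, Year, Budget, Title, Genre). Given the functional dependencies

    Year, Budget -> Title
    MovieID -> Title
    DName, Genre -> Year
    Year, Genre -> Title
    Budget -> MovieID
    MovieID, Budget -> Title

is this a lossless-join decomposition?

Common attributes: Movie1 ∩ Movie2 = {Budget, Genre}.
Closure of {Budget, Genre}: Budget → MovieID applies, adding MovieID; MovieID, Budget → Title applies, adding Title. So (Budget, Genre)⁺ = {MovieID, Budget, Title, Genre}.
This closure contains every attribute of Movie1, so Movie1 ∩ Movie2 → Movie1. The join is lossless.

Yes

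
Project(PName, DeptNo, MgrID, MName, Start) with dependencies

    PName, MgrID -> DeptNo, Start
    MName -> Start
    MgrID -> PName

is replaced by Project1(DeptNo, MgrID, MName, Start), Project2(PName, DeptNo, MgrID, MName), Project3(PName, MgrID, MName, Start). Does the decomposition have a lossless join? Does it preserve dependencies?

Lossless test (chase): Rows 2 and 3 agree on PName, MgrID; apply PName, MgrID→DeptNo, Start and equate their DeptNo, Start entries. Rows 1 and 2 agree on MgrID; apply MgrID→PName and equate their PName entries. Row 1 is now all distinguished symbols — the join is lossless.
Dependency preservation: PName, MgrID → DeptNo, Start is not contained in any single fragment, but the restricted closure of its left-hand side across the fragments still reaches the right-hand side; the remaining FDs each lie inside some fragment. All dependencies are preserved.

lossless and dependency-preserving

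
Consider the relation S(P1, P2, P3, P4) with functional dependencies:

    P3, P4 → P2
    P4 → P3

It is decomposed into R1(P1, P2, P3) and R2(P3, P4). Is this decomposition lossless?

No

Common attributes: R1 ∩ R2 = {P3}.
No dependency enlarges {P3}, so (P3)⁺ = {P3}.
The closure contains neither all of R1 = {P1, P2, P3} nor all of R2 = {P3, P4}, so the common attributes are not a superkey of either fragment. The join is lossy.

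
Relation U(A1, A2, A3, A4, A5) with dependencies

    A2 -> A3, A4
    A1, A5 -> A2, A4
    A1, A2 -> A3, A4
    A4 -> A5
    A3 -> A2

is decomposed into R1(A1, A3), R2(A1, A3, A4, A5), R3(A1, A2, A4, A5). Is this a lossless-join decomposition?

Chase test. Columns are A1, A2, A3, A4, A5; row i has aⱼ where attribute j ∈ Ri, else bᵢⱼ.
Initial tableau (one row per fragment):
  row 1: a1 b12 a3 b14 b15
  row 2: a1 b22 a3 a4 a5
  row 3: a1 a2 b33 a4 a5
Rows 2 and 3 agree on A1, A5; apply A1, A5→A2, A4 and equate their A2, A4 entries.
Rows 2 and 3 agree on A1, A2; apply A1, A2→A3, A4 and equate their A3, A4 entries.
Rows 1 and 2 agree on A3; apply A3→A2 and equate their A2 entries.
Rows 1 and 2 agree on A2; apply A2→A3, A4 and equate their A3, A4 entries.
Rows 1 and 2 agree on A4; apply A4→A5 and equate their A5 entries.
Row 1 is now all distinguished symbols — the join is lossless.

Yes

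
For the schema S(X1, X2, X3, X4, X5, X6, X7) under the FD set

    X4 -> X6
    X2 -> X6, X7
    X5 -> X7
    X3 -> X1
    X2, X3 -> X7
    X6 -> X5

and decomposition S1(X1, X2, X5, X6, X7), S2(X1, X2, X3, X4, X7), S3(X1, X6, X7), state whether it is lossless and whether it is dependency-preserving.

Lossless test (chase): Rows 1 and 2 agree on X2; apply X2→X6, X7 and equate their X6, X7 entries. Rows 1 and 2 agree on X6; apply X6→X5 and equate their X5 entries. Rows 1 and 3 agree on X6; apply X6→X5 and equate their X5 entries. Row 2 is now all distinguished symbols — the join is lossless.
Dependency preservation: the restricted closure of {X4} across the fragments never reaches {X6}, so X4 → X6 cannot be enforced without a join — not preserved.

lossless but not dependency-preserving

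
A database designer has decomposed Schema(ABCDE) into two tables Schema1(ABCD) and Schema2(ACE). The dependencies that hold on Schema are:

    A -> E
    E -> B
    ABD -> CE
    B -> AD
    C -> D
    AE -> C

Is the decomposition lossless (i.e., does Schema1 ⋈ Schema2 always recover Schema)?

Yes

Common attributes: Schema1 ∩ Schema2 = {AC}.
Closure of {AC}: A → E applies, adding E; E → B applies, adding B; B → AD applies, adding D. So (AC)⁺ = {ABCDE}.
This closure contains every attribute of Schema1, so Schema1 ∩ Schema2 → Schema1. The join is lossless.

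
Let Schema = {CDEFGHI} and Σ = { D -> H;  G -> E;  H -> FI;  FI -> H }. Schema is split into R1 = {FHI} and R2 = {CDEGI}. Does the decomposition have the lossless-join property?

Common attributes: R1 ∩ R2 = {I}.
No dependency enlarges {I}, so (I)⁺ = {I}.
The closure contains neither all of R1 = {FHI} nor all of R2 = {CDEGI}, so the common attributes are not a superkey of either fragment. The join is lossy.

No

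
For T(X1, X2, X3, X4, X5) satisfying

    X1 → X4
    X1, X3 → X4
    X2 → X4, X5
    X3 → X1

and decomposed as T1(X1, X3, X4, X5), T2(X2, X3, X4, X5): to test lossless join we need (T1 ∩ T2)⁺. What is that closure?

T1 ∩ T2 = {X3, X4, X5}.
X3 → X1 applies, adding X1
Closure: {X1, X3, X4, X5}.

X1, X3, X4, X5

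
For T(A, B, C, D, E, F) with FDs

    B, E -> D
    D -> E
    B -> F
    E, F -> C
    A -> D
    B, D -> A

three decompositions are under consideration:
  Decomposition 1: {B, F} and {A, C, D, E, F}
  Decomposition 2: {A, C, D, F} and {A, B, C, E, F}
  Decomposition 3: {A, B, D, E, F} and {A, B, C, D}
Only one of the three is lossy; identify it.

Decomposition 1

Decomposition 1: common = {F}, closure = {F} → lossy.
Decomposition 2: common = {A, C, F}, closure = {A, C, D, E, F} → lossless.
Decomposition 3: common = {A, B, D}, closure = {A, B, C, D, E, F} → lossless.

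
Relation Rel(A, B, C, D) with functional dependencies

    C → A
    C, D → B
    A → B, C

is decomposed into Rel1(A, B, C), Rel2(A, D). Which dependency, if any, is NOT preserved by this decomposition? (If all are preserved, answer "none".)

C → A lies within Rel1.
C, D → B: restricted closure across fragments reaches B.
A → B, C lies within Rel1.
Every dependency is enforceable on the fragments, so the decomposition is dependency-preserving.

none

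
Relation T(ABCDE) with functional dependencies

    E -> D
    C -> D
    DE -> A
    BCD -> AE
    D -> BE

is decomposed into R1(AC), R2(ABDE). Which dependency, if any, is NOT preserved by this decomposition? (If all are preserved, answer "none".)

C -> D

Check C → D: no single fragment contains all of {CD}, and the restricted closure of {C} across the fragments never reaches {D}.
E → D is preserved.
DE → A is preserved.
BCD → AE is preserved.
D → BE is preserved.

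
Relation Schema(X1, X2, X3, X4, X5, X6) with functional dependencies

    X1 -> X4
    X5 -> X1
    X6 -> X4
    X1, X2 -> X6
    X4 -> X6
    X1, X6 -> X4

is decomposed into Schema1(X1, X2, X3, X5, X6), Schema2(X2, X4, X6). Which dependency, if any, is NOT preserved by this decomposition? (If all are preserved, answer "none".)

X1 → X4: restricted closure across fragments reaches X4.
X5 → X1 lies within Schema1.
X6 → X4 lies within Schema2.
X1, X2 → X6 lies within Schema1.
X4 → X6 lies within Schema2.
X1, X6 → X4: restricted closure across fragments reaches X4.
Every dependency is enforceable on the fragments, so the decomposition is dependency-preserving.

none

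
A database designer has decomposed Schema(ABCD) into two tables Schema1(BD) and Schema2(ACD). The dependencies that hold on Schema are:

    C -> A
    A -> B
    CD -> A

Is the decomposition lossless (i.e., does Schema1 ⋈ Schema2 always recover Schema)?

Common attributes: Schema1 ∩ Schema2 = {D}.
No dependency enlarges {D}, so (D)⁺ = {D}.
The closure contains neither all of Schema1 = {BD} nor all of Schema2 = {ACD}, so the common attributes are not a superkey of either fragment. The join is lossy.

No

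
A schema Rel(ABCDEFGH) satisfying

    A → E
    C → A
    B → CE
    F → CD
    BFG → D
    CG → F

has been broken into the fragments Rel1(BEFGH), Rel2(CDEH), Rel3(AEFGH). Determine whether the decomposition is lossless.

No

Chase test. Columns are ABCDEFGH; row i has aⱼ where attribute j ∈ Reli, else bᵢⱼ.
Initial tableau (one row per fragment):
  row 1: b11 a2 b13 b14 a5 a6 a7 a8
  row 2: b21 b22 a3 a4 a5 b26 b27 a8
  row 3: a1 b32 b33 b34 a5 a6 a7 a8
Rows 1 and 3 agree on F; apply F→CD and equate their CD entries.
Rows 1 and 3 agree on C; apply C→A and equate their A entries.
No row becomes fully distinguished — the join is lossy.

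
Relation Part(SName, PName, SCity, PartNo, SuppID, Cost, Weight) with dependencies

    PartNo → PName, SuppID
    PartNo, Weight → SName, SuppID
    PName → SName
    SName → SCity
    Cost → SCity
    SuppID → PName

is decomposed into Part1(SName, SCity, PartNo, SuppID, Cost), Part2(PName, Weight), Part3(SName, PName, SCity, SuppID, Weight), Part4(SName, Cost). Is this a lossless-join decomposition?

No

Chase test. Columns are SName, PName, SCity, PartNo, SuppID, Cost, Weight; row i has aⱼ where attribute j ∈ Parti, else bᵢⱼ.
Initial tableau (one row per fragment):
  row 1: a1 b12 a3 a4 a5 a6 b17
  row 2: b21 a2 b23 b24 b25 b26 a7
  row 3: a1 a2 a3 b34 a5 b36 a7
  row 4: a1 b42 b43 b44 b45 a6 b47
Rows 2 and 3 agree on PName; apply PName→SName and equate their SName entries.
Rows 1 and 2 agree on SName; apply SName→SCity and equate their SCity entries.
Rows 1 and 4 agree on SName; apply SName→SCity and equate their SCity entries.
Rows 1 and 3 agree on SuppID; apply SuppID→PName and equate their PName entries.
No row becomes fully distinguished — the join is lossy.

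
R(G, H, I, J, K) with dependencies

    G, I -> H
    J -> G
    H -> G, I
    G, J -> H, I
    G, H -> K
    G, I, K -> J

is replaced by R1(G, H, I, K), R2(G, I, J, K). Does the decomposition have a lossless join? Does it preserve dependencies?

Lossless test: (G, I, K)⁺ = {G, H, I, J, K}, which contains all of one fragment — lossless.
Dependency preservation: G, J → H, I is not contained in any single fragment, but the restricted closure of its left-hand side across the fragments still reaches the right-hand side; the remaining FDs each lie inside some fragment. All dependencies are preserved.

lossless and dependency-preserving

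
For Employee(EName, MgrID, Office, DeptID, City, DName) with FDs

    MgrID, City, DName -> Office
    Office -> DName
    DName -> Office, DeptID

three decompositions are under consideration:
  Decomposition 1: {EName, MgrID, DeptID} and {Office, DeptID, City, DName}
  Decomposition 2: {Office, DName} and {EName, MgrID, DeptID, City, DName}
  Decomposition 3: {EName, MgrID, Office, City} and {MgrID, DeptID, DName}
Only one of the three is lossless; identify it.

Decomposition 2

Decomposition 1: common = {DeptID}, closure = {DeptID} → lossy.
Decomposition 2: common = {DName}, closure = {Office, DeptID, DName} → lossless.
Decomposition 3: common = {MgrID}, closure = {MgrID} → lossy.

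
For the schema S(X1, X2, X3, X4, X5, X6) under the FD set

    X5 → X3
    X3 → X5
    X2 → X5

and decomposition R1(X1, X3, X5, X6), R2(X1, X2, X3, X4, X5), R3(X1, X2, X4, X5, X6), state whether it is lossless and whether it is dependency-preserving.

lossless and dependency-preserving

Lossless test (chase): Rows 1 and 3 agree on X5; apply X5→X3 and equate their X3 entries. Row 3 is now all distinguished symbols — the join is lossless.
Dependency preservation: every FD's attributes lie within a single fragment, so each can be enforced locally — preserved.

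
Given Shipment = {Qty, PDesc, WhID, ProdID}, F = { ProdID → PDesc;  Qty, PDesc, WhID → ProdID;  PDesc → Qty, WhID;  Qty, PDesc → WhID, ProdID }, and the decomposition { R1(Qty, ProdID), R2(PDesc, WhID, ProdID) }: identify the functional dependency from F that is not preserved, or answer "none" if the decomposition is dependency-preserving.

ProdID → PDesc lies within R2.
Qty, PDesc, WhID → ProdID: restricted closure across fragments reaches ProdID.
PDesc → Qty, WhID: restricted closure across fragments reaches Qty, WhID.
Qty, PDesc → WhID, ProdID: restricted closure across fragments reaches WhID, ProdID.
Every dependency is enforceable on the fragments, so the decomposition is dependency-preserving.

none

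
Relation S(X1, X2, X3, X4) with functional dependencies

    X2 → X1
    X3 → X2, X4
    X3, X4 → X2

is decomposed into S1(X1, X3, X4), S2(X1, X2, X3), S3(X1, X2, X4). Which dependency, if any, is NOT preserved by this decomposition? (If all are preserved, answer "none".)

none

X2 → X1 lies within S2.
X3 → X2, X4: restricted closure across fragments reaches X2, X4.
X3, X4 → X2: restricted closure across fragments reaches X2.
Every dependency is enforceable on the fragments, so the decomposition is dependency-preserving.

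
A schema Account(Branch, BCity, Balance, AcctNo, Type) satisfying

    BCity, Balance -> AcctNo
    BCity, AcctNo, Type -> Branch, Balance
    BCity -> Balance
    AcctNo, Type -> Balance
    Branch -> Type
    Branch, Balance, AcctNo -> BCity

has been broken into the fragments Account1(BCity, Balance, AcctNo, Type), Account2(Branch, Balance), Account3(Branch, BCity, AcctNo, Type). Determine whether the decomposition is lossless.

Yes

Chase test. Columns are Branch, BCity, Balance, AcctNo, Type; row i has aⱼ where attribute j ∈ Accounti, else bᵢⱼ.
Initial tableau (one row per fragment):
  row 1: b11 a2 a3 a4 a5
  row 2: a1 b22 a3 b24 b25
  row 3: a1 a2 b33 a4 a5
Rows 1 and 3 agree on BCity, AcctNo, Type; apply BCity, AcctNo, Type→Branch, Balance and equate their Branch, Balance entries.
Rows 1 and 2 agree on Branch; apply Branch→Type and equate their Type entries.
Row 1 is now all distinguished symbols — the join is lossless.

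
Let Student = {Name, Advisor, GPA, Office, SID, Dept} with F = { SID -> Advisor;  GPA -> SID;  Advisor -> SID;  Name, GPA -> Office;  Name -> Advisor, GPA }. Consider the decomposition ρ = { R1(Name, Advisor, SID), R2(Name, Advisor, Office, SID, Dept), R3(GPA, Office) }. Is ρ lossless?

Chase test. Columns are Name, Advisor, GPA, Office, SID, Dept; row i has aⱼ where attribute j ∈ Ri, else bᵢⱼ.
Initial tableau (one row per fragment):
  row 1: a1 a2 b13 b14 a5 b16
  row 2: a1 a2 b23 a4 a5 a6
  row 3: b31 b32 a3 a4 b35 b36
Rows 1 and 2 agree on Name; apply Name→Advisor, GPA and equate their Advisor, GPA entries.
Rows 1 and 2 agree on Name, GPA; apply Name, GPA→Office and equate their Office entries.
No row becomes fully distinguished — the join is lossy.

No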